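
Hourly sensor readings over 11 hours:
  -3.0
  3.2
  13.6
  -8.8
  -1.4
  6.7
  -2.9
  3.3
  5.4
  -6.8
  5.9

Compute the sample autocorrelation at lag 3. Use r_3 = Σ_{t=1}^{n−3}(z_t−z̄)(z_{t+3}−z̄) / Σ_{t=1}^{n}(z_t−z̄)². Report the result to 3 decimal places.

Mean z̄ = (-3.0 + 3.2 + 13.6 − 8.8 − 1.4 + 6.7 − 2.9 + 3.3 + 5.4 − 6.8 + 5.9)/11 = 1.3818
Numerator Σ_{t=1}^{8}(z_t−z̄)(z_{t+3}−z̄) = 207.8654
Denominator Σ(z_t−z̄)² = 436.9964
r_3 = 207.8654 / 436.9964 = 0.476

0.476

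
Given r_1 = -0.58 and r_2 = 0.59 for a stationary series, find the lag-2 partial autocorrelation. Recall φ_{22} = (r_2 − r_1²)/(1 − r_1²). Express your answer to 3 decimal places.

0.382

φ_{22} = (r_2 − r_1²) / (1 − r_1²)
r_1² = (-0.58)² = 0.3364
Numerator = 0.59 − 0.3364 = 0.2536; denominator = 1 − 0.3364 = 0.6636
φ_{22} = 0.2536 / 0.6636 = 0.382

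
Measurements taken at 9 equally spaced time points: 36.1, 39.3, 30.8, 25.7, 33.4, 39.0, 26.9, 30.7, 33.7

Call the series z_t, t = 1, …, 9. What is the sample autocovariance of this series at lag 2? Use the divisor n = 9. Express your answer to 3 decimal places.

Mean z̄ = (36.1 + 39.3 + 30.8 + 25.7 + 33.4 + 39.0 + 26.9 + 30.7 + 33.7)/9 = 32.8444
Σ_{t=1}^{7}(z_t−z̄)(z_{t+2}−z̄) = -119.4795
γ_2 = -119.4795 / 9 = -13.276

-13.276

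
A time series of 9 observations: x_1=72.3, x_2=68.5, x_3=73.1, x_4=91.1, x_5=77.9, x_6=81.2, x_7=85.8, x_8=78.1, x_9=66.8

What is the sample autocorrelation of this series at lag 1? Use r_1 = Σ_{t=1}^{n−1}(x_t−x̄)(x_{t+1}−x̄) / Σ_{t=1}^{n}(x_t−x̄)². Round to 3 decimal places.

Mean x̄ = (72.3 + 68.5 + 73.1 + 91.1 + 77.9 + 81.2 + 85.8 + 78.1 + 66.8)/9 = 77.2000
Numerator Σ_{t=1}^{8}(x_t−x̄)(x_{t+1}−x̄) = 66.6200
Denominator Σ(x_t−x̄)² = 509.1400
r_1 = 66.6200 / 509.1400 = 0.131

0.131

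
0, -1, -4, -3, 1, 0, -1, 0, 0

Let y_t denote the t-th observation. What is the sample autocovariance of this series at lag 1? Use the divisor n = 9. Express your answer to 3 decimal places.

0.567

Mean ȳ = (0 − 1 − 4 − 3 + 1 + 0 − 1 + 0 + 0)/9 = -0.8889
Σ_{t=1}^{8}(y_t−ȳ)(y_{t+1}−ȳ) = 5.0988
γ_1 = 5.0988 / 9 = 0.567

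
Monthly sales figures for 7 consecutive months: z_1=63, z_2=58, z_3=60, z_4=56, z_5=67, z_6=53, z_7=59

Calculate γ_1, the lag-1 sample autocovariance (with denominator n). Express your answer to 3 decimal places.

Mean z̄ = (63 + 58 + 60 + 56 + 67 + 53 + 59)/7 = 59.4286
Σ_{t=1}^{6}(z_t−z̄)(z_{t+1}−z̄) = -79.7551
γ_1 = -79.7551 / 7 = -11.394

-11.394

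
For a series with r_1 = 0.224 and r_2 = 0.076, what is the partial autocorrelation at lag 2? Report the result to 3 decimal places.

φ_{22} = (r_2 − r_1²) / (1 − r_1²)
r_1² = (0.224)² = 0.050176
Numerator = 0.076 − 0.0502 = 0.0258; denominator = 1 − 0.0502 = 0.9498
φ_{22} = 0.0258 / 0.9498 = 0.027

0.027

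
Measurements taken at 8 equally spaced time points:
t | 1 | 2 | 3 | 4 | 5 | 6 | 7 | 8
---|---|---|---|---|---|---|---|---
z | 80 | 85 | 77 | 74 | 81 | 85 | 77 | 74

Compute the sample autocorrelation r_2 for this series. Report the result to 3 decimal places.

-0.743

Mean z̄ = (80 + 85 + 77 + 74 + 81 + 85 + 77 + 74)/8 = 79.1250
Σ(z_t−z̄)(z_{t+2}−z̄) = (-1.8594) + (-30.1094) + (-3.9844) + (-30.1094) + (-3.9844) + (-30.1094) = -100.1563
Denominator Σ(z_t−z̄)² = 134.8750
r_2 = -100.1563 / 134.8750 = -0.743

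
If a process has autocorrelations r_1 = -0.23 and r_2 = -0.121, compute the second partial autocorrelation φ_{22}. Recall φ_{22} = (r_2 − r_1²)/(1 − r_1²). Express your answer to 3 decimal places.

-0.184

φ_{22} = (r_2 − r_1²) / (1 − r_1²)
r_1² = (-0.23)² = 0.0529
Numerator = -0.121 − 0.0529 = -0.1739; denominator = 1 − 0.0529 = 0.9471
φ_{22} = -0.1739 / 0.9471 = -0.184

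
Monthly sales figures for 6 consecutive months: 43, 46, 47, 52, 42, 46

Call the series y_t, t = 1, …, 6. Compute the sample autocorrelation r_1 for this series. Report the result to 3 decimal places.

Mean ȳ = (43 + 46 + 47 + 52 + 42 + 46)/6 = 46.0000
Deviations from mean: -3.0000, 0.0000, 1.0000, 6.0000, -4.0000, 0.0000
Σ(y_t−ȳ)(y_{t+1}−ȳ) = (0.0000) + (0.0000) + (6.0000) + (-24.0000) + (0.0000) = -18.0000
Denominator Σ(y_t−ȳ)² = 62.0000
r_1 = -18.0000 / 62.0000 = -0.290

-0.290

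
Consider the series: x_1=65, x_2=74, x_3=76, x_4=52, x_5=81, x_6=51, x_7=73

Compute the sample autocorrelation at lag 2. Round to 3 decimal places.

0.382

Mean x̄ = (65 + 74 + 76 + 52 + 81 + 51 + 73)/7 = 67.4286
Deviations from mean: -2.4286, 6.5714, 8.5714, -15.4286, 13.5714, -16.4286, 5.5714
Σ(x_t−x̄)(x_{t+2}−x̄) = (-20.8163) + (-101.3878) + (116.3265) + (253.4694) + (75.6122) = 323.2041
Denominator Σ(x_t−x̄)² = 845.7143
r_2 = 323.2041 / 845.7143 = 0.382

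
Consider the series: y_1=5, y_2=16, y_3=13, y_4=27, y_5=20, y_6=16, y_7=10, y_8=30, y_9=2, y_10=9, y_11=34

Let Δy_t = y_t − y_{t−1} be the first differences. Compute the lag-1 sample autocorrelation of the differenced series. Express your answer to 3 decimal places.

First differences Δy: 11, -3, 14, -7, -4, -6, 20, -28, 7, 25
Mean of differences = 2.9000
Numerator Σ(Δy_t−Δȳ)(Δy_{t+1}−Δȳ) = -810.1100
Denominator Σ(Δy_t−Δȳ)² = 2200.9000
r_1(Δy) = -810.1100 / 2200.9000 = -0.368

-0.368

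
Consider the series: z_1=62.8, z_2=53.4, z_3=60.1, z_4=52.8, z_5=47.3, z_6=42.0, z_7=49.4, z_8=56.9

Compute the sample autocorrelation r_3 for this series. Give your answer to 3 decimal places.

Mean z̄ = (62.8 + 53.4 + 60.1 + 52.8 + 47.3 + 42.0 + 49.4 + 56.9)/8 = 53.0875
Deviations from mean: 9.7125, 0.3125, 7.0125, -0.2875, -5.7875, -11.0875, -3.6875, 3.8125
Σ(z_t−z̄)(z_{t+3}−z̄) = (-2.7923) + (-1.8086) + (-77.7511) + (1.0602) + (-22.0648) = -103.3567
Denominator Σ(z_t−z̄)² = 328.2488
r_3 = -103.3567 / 328.2488 = -0.315

-0.315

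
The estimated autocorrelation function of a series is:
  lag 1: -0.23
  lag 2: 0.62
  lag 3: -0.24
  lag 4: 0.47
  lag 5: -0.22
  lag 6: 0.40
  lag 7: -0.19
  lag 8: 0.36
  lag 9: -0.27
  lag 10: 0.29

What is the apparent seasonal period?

The largest autocorrelation is r_2 = 0.62, with weaker echoes at lags 4 (0.47), 6 (0.40), 8 (0.36) and 10 (0.29); the remaining lags stay at or below -0.19.
The dominant spike at lag 2 indicates a seasonal period of 2.

2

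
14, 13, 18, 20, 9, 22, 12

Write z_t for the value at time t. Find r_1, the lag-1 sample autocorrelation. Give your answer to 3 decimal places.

-0.647

Mean z̄ = (14 + 13 + 18 + 20 + 9 + 22 + 12)/7 = 15.4286
Deviations from mean: -1.4286, -2.4286, 2.5714, 4.5714, -6.4286, 6.5714, -3.4286
Σ(z_t−z̄)(z_{t+1}−z̄) = (3.4694) + (-6.2449) + (11.7551) + (-29.3878) + (-42.2449) + (-22.5306) = -85.1837
Denominator Σ(z_t−z̄)² = 131.7143
r_1 = -85.1837 / 131.7143 = -0.647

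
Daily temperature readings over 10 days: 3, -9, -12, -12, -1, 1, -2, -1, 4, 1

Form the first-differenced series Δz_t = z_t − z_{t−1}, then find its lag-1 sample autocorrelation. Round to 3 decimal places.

First differences Δz: -12, -3, 0, 11, 2, -3, 1, 5, -3
Mean of differences = -0.2222
Numerator Σ(Δz_t−Δz̄)(Δz_{t+1}−Δz̄) = 41.8395
Denominator Σ(Δz_t−Δz̄)² = 321.5556
r_1(Δz) = 41.8395 / 321.5556 = 0.130

0.130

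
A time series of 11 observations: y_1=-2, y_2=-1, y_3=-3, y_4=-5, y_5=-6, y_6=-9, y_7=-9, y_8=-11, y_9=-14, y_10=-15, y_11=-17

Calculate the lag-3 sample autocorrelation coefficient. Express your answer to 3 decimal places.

Mean ȳ = (-2 − 1 − 3 − 5 − 6 − 9 − 9 − 11 − 14 − 15 − 17)/11 = -8.3636
Numerator Σ_{t=1}^{8}(y_t−ȳ)(y_{t+3}−ȳ) = 57.6033
Denominator Σ(y_t−ȳ)² = 298.5455
r_3 = 57.6033 / 298.5455 = 0.193

0.193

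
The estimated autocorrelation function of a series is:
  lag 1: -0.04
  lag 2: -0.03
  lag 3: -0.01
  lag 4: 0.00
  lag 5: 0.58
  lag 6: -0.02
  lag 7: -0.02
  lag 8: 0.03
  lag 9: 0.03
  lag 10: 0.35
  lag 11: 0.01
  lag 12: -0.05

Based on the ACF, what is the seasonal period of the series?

5

The largest autocorrelation is r_5 = 0.58, with a weaker echo at lag 10 (0.35); the remaining lags stay at or below 0.03.
The dominant spike at lag 5 indicates a seasonal period of 5.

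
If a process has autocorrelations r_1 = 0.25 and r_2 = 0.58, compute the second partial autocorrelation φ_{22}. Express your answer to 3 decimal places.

0.552

φ_{22} = (r_2 − r_1²) / (1 − r_1²)
r_1² = (0.25)² = 0.0625
Numerator = 0.58 − 0.0625 = 0.5175; denominator = 1 − 0.0625 = 0.9375
φ_{22} = 0.5175 / 0.9375 = 0.552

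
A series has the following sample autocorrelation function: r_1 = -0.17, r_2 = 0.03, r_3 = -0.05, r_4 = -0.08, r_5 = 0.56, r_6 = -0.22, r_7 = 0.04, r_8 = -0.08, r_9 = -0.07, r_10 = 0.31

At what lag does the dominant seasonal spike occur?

5

The largest autocorrelation is r_5 = 0.56, with a weaker echo at lag 10 (0.31); the remaining lags stay at or below 0.04.
The dominant spike at lag 5 indicates a seasonal period of 5.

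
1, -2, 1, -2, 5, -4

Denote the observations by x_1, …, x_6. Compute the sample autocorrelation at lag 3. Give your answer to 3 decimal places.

-0.316

Mean x̄ = (1 − 2 + 1 − 2 + 5 − 4)/6 = -0.1667
Deviations from mean: 1.1667, -1.8333, 1.1667, -1.8333, 5.1667, -3.8333
Numerator Σ_{t=1}^{3}(x_t−x̄)(x_{t+3}−x̄) = -16.0833
Denominator Σ(x_t−x̄)² = 50.8333
r_3 = -16.0833 / 50.8333 = -0.316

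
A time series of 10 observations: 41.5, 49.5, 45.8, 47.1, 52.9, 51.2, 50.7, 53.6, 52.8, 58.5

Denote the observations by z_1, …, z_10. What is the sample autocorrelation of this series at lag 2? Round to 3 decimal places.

Mean z̄ = (41.5 + 49.5 + 45.8 + 47.1 + 52.9 + 51.2 + 50.7 + 53.6 + 52.8 + 58.5)/10 = 50.3600
Numerator Σ_{t=1}^{8}(z_t−z̄)(z_{t+2}−z̄) = 59.6728
Denominator Σ(z_t−z̄)² = 200.6440
r_2 = 59.6728 / 200.6440 = 0.297

0.297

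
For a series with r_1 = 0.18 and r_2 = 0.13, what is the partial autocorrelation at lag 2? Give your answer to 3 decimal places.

0.101

φ_{22} = (r_2 − r_1²) / (1 − r_1²)
r_1² = (0.18)² = 0.0324
Numerator = 0.13 − 0.0324 = 0.0976; denominator = 1 − 0.0324 = 0.9676
φ_{22} = 0.0976 / 0.9676 = 0.101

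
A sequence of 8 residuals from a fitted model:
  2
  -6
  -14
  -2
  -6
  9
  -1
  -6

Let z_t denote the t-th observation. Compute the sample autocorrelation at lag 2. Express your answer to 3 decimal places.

-0.171

Mean z̄ = (2 − 6 − 14 − 2 − 6 + 9 − 1 − 6)/8 = -3.0000
Deviations from mean: 5.0000, -3.0000, -11.0000, 1.0000, -3.0000, 12.0000, 2.0000, -3.0000
Numerator Σ_{t=1}^{6}(z_t−z̄)(z_{t+2}−z̄) = -55.0000
Denominator Σ(z_t−z̄)² = 322.0000
r_2 = -55.0000 / 322.0000 = -0.171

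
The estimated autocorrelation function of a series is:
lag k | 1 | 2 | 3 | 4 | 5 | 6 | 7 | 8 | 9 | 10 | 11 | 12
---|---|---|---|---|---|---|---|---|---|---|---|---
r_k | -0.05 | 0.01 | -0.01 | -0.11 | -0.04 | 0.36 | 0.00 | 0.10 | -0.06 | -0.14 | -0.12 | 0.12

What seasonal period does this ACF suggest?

6

The largest autocorrelation is r_6 = 0.36; the remaining lags stay at or below 0.12.
The dominant spike at lag 6 indicates a seasonal period of 6.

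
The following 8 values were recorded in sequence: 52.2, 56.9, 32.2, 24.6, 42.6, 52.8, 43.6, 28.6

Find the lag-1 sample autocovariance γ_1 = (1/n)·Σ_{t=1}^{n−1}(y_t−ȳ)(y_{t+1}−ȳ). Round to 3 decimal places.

Mean ȳ = (52.2 + 56.9 + 32.2 + 24.6 + 42.6 + 52.8 + 43.6 + 28.6)/8 = 41.6875
Σ_{t=1}^{7}(y_t−ȳ)(y_{t+1}−ȳ) = 168.4811
γ_1 = 168.4811 / 8 = 21.060

21.060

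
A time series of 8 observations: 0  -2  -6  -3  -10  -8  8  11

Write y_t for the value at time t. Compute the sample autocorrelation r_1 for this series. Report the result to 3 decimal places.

0.353

Mean ȳ = (0 − 2 − 6 − 3 − 10 − 8 + 8 + 11)/8 = -1.2500
Numerator Σ_{t=1}^{7}(y_t−ȳ)(y_{t+1}−ȳ) = 136.1875
Denominator Σ(y_t−ȳ)² = 385.5000
r_1 = 136.1875 / 385.5000 = 0.353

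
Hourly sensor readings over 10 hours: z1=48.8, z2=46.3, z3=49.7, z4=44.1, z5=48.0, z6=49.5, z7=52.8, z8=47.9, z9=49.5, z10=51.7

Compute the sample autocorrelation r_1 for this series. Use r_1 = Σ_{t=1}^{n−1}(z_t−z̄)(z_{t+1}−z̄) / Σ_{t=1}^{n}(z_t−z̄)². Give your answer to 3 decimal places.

Mean z̄ = (48.8 + 46.3 + 49.7 + 44.1 + 48.0 + 49.5 + 52.8 + 47.9 + 49.5 + 51.7)/10 = 48.8300
Numerator Σ_{t=1}^{9}(z_t−z̄)(z_{t+1}−z̄) = -2.6029
Denominator Σ(z_t−z̄)² = 55.9810
r_1 = -2.6029 / 55.9810 = -0.046

-0.046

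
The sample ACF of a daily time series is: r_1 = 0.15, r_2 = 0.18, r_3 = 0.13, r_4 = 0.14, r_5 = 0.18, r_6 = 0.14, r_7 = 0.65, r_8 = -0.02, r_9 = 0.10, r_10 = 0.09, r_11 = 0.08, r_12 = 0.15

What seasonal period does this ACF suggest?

7

The largest autocorrelation is r_7 = 0.65; the remaining lags stay at or below 0.18.
The dominant spike at lag 7 indicates a seasonal period of 7.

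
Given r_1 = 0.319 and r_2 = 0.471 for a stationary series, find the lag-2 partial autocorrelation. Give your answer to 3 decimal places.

φ_{22} = (r_2 − r_1²) / (1 − r_1²)
r_1² = (0.319)² = 0.101761
Numerator = 0.471 − 0.1018 = 0.3692; denominator = 1 − 0.1018 = 0.8982
φ_{22} = 0.3692 / 0.8982 = 0.411

0.411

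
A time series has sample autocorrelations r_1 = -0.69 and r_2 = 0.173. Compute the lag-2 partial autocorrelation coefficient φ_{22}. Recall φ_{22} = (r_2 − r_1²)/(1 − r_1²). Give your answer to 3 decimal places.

φ_{22} = (r_2 − r_1²) / (1 − r_1²)
r_1² = (-0.69)² = 0.4761
Numerator = 0.173 − 0.4761 = -0.3031; denominator = 1 − 0.4761 = 0.5239
φ_{22} = -0.3031 / 0.5239 = -0.579

-0.579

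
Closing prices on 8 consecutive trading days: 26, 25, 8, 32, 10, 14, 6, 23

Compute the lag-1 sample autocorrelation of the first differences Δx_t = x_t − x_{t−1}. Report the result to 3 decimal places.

First differences Δx: -1, -17, 24, -22, 4, -8, 17
Mean of differences = -0.4286
Numerator Σ(Δx_t−Δx̄)(Δx_{t+1}−Δx̄) = -1183.3265
Denominator Σ(Δx_t−Δx̄)² = 1717.7143
r_1(Δx) = -1183.3265 / 1717.7143 = -0.689

-0.689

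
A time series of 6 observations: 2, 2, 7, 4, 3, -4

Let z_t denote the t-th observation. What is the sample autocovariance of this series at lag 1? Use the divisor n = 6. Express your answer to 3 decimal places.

Mean z̄ = (2 + 2 + 7 + 4 + 3 − 4)/6 = 2.3333
Deviations: -0.3333, -0.3333, 4.6667, 1.6667, 0.6667, -6.3333
Σ_{t=1}^{5}(z_t−z̄)(z_{t+1}−z̄) = 3.2222
γ_1 = 3.2222 / 6 = 0.537

0.537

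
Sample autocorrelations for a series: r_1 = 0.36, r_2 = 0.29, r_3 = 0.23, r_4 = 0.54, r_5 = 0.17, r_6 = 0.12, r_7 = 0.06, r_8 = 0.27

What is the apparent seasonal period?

4

The largest autocorrelation is r_4 = 0.54; the remaining lags stay at or below 0.36. The elevated value at lag 1 (0.36), dropping to 0.29 at lag 2, reflects decaying short-term dependence rather than seasonality.
The dominant spike at lag 4 indicates a seasonal period of 4.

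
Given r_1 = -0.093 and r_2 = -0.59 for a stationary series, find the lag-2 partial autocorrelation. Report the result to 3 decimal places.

φ_{22} = (r_2 − r_1²) / (1 − r_1²)
r_1² = (-0.093)² = 0.008649
Numerator = -0.59 − 0.0086 = -0.5986; denominator = 1 − 0.0086 = 0.9914
φ_{22} = -0.5986 / 0.9914 = -0.604

-0.604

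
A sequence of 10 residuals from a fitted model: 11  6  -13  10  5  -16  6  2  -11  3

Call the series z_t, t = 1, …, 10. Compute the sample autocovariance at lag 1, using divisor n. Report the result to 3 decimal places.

-30.779

Mean z̄ = (11 + 6 − 13 + 10 + 5 − 16 + 6 + 2 − 11 + 3)/10 = 0.3000
Σ_{t=1}^{9}(z_t−z̄)(z_{t+1}−z̄) = -307.7900
γ_1 = -307.7900 / 10 = -30.779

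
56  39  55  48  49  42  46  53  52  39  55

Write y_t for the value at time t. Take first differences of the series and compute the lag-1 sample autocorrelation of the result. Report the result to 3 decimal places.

First differences Δy: -17, 16, -7, 1, -7, 4, 7, -1, -13, 16
Mean of differences = -0.1000
Numerator Σ(Δy_t−Δȳ)(Δy_{t+1}−Δȳ) = -600.0100
Denominator Σ(Δy_t−Δȳ)² = 1134.9000
r_1(Δy) = -600.0100 / 1134.9000 = -0.529

-0.529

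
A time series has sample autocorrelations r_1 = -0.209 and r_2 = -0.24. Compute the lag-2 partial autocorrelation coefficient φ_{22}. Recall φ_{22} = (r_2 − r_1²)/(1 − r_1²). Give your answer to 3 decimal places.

φ_{22} = (r_2 − r_1²) / (1 − r_1²)
r_1² = (-0.209)² = 0.043681
Numerator = -0.24 − 0.0437 = -0.2837; denominator = 1 − 0.0437 = 0.9563
φ_{22} = -0.2837 / 0.9563 = -0.297

-0.297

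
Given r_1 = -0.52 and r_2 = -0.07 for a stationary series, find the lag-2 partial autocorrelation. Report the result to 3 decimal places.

-0.467

φ_{22} = (r_2 − r_1²) / (1 − r_1²)
r_1² = (-0.52)² = 0.2704
Numerator = -0.07 − 0.2704 = -0.3404; denominator = 1 − 0.2704 = 0.7296
φ_{22} = -0.3404 / 0.7296 = -0.467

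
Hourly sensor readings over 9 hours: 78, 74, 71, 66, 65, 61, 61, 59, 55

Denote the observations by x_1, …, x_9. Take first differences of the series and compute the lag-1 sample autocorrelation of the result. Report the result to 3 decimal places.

-0.354

First differences Δx: -4, -3, -5, -1, -4, 0, -2, -4
Mean of differences = -2.8750
Numerator Σ(Δx_t−Δx̄)(Δx_{t+1}−Δx̄) = -7.3906
Denominator Σ(Δx_t−Δx̄)² = 20.8750
r_1(Δx) = -7.3906 / 20.8750 = -0.354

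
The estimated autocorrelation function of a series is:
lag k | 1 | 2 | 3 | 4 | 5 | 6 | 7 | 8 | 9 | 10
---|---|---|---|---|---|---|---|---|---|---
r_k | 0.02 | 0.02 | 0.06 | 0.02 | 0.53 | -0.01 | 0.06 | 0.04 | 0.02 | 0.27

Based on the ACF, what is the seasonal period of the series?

The largest autocorrelation is r_5 = 0.53, with a weaker echo at lag 10 (0.27); the remaining lags stay at or below 0.06.
The dominant spike at lag 5 indicates a seasonal period of 5.

5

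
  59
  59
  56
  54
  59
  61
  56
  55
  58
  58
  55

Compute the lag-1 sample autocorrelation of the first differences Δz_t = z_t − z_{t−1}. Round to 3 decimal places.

-0.030

First differences Δz: 0, -3, -2, 5, 2, -5, -1, 3, 0, -3
Mean of differences = -0.4000
Numerator Σ(Δz_t−Δz̄)(Δz_{t+1}−Δz̄) = -2.5600
Denominator Σ(Δz_t−Δz̄)² = 84.4000
r_1(Δz) = -2.5600 / 84.4000 = -0.030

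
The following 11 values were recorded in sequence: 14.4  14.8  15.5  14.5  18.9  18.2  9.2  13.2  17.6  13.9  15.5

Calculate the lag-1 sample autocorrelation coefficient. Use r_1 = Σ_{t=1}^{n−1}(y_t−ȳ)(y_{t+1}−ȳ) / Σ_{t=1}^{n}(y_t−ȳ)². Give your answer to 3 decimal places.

Mean ȳ = (14.4 + 14.8 + 15.5 + 14.5 + 18.9 + 18.2 + 9.2 + 13.2 + 17.6 + 13.9 + 15.5)/11 = 15.0636
Numerator Σ_{t=1}^{10}(y_t−ȳ)(y_{t+1}−ȳ) = -5.9650
Denominator Σ(y_t−ȳ)² = 71.4055
r_1 = -5.9650 / 71.4055 = -0.084

-0.084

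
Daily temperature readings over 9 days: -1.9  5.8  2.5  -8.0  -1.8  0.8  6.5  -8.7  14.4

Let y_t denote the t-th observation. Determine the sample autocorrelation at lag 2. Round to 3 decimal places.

0.025

Mean ȳ = (-1.9 + 5.8 + 2.5 − 8.0 − 1.8 + 0.8 + 6.5 − 8.7 + 14.4)/9 = 1.0667
Numerator Σ_{t=1}^{7}(y_t−ȳ)(y_{t+2}−ȳ) = 10.6144
Denominator Σ(y_t−ȳ)² = 426.4400
r_2 = 10.6144 / 426.4400 = 0.025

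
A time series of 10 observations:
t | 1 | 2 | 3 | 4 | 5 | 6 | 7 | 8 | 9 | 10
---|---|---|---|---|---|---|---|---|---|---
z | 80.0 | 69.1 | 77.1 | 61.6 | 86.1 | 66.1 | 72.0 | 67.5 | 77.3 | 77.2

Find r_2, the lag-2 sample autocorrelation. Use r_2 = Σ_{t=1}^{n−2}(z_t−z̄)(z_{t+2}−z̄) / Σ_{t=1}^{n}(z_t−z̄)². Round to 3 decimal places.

0.415

Mean z̄ = (80.0 + 69.1 + 77.1 + 61.6 + 86.1 + 66.1 + 72.0 + 67.5 + 77.3 + 77.2)/10 = 73.4000
Numerator Σ_{t=1}^{8}(z_t−z̄)(z_{t+2}−z̄) = 205.7000
Denominator Σ(z_t−z̄)² = 495.9800
r_2 = 205.7000 / 495.9800 = 0.415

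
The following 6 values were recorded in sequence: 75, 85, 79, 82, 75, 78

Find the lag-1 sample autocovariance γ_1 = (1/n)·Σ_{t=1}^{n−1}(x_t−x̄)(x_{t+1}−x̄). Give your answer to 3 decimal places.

Mean x̄ = (75 + 85 + 79 + 82 + 75 + 78)/6 = 79.0000
Σ_{t=1}^{5}(x_t−x̄)(x_{t+1}−x̄) = -32.0000
γ_1 = -32.0000 / 6 = -5.333

-5.333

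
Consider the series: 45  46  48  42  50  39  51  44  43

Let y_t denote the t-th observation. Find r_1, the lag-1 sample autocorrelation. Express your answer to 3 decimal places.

Mean ȳ = (45 + 46 + 48 + 42 + 50 + 39 + 51 + 44 + 43)/9 = 45.3333
Numerator Σ_{t=1}^{8}(y_t−ȳ)(y_{t+1}−ȳ) = -92.7778
Denominator Σ(y_t−ȳ)² = 120.0000
r_1 = -92.7778 / 120.0000 = -0.773

-0.773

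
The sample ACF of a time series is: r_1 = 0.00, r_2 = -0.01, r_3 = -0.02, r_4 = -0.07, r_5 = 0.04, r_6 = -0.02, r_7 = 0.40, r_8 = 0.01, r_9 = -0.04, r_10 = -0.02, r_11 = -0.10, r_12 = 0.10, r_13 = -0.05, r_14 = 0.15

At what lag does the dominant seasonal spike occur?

7

The largest autocorrelation is r_7 = 0.40, with a weaker echo at lag 14 (0.15); the remaining lags stay at or below 0.10.
The dominant spike at lag 7 indicates a seasonal period of 7.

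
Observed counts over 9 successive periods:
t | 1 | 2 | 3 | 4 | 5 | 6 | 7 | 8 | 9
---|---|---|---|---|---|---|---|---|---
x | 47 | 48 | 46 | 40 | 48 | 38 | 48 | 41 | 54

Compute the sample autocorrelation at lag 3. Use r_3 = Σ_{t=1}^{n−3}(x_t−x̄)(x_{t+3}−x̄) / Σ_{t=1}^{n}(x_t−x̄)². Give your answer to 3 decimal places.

Mean x̄ = (47 + 48 + 46 + 40 + 48 + 38 + 48 + 41 + 54)/9 = 45.5556
Σ(x_t−x̄)(x_{t+3}−x̄) = (-8.0247) + (5.9753) + (-3.3580) + (-13.5802) + (-11.1358) + (-63.8025) = -93.9259
Denominator Σ(x_t−x̄)² = 200.2222
r_3 = -93.9259 / 200.2222 = -0.469

-0.469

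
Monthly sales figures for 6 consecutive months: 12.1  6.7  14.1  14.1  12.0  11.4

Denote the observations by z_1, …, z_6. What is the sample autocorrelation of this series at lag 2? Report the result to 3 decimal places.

-0.304

Mean z̄ = (12.1 + 6.7 + 14.1 + 14.1 + 12.0 + 11.4)/6 = 11.7333
Deviations from mean: 0.3667, -5.0333, 2.3667, 2.3667, 0.2667, -0.3333
Numerator Σ_{t=1}^{4}(z_t−z̄)(z_{t+2}−z̄) = -11.2022
Denominator Σ(z_t−z̄)² = 36.8533
r_2 = -11.2022 / 36.8533 = -0.304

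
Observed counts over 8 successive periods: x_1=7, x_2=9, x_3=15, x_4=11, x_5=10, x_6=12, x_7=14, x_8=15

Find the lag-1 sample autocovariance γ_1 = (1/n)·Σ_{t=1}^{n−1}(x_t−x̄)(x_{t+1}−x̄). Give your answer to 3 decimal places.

1.311

Mean x̄ = (7 + 9 + 15 + 11 + 10 + 12 + 14 + 15)/8 = 11.6250
Deviations: -4.6250, -2.6250, 3.3750, -0.6250, -1.6250, 0.3750, 2.3750, 3.3750
Σ_{t=1}^{7}(x_t−x̄)(x_{t+1}−x̄) = 10.4844
γ_1 = 10.4844 / 8 = 1.311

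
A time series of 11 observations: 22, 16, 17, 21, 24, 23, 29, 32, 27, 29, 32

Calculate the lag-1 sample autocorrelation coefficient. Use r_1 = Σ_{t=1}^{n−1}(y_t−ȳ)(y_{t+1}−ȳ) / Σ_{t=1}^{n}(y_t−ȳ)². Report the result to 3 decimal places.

Mean ȳ = (22 + 16 + 17 + 21 + 24 + 23 + 29 + 32 + 27 + 29 + 32)/11 = 24.7273
Numerator Σ_{t=1}^{10}(y_t−ȳ)(y_{t+1}−ȳ) = 205.0165
Denominator Σ(y_t−ȳ)² = 308.1818
r_1 = 205.0165 / 308.1818 = 0.665

0.665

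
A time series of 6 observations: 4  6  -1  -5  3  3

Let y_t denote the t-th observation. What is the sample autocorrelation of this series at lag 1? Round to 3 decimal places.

Mean ȳ = (4 + 6 − 1 − 5 + 3 + 3)/6 = 1.6667
Deviations from mean: 2.3333, 4.3333, -2.6667, -6.6667, 1.3333, 1.3333
Σ(y_t−ȳ)(y_{t+1}−ȳ) = (10.1111) + (-11.5556) + (17.7778) + (-8.8889) + (1.7778) = 9.2222
Denominator Σ(y_t−ȳ)² = 79.3333
r_1 = 9.2222 / 79.3333 = 0.116

0.116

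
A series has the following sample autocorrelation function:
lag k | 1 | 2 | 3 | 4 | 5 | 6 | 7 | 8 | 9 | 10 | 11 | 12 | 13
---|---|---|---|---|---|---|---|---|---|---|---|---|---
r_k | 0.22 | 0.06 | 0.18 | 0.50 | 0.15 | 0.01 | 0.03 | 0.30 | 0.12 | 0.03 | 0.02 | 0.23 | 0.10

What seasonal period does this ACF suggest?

The largest autocorrelation is r_4 = 0.50, with weaker echoes at lags 8 (0.30) and 12 (0.23); the remaining lags stay at or below 0.22. The elevated value at lag 1 (0.22), dropping to 0.06 at lag 2, reflects decaying short-term dependence rather than seasonality.
The dominant spike at lag 4 indicates a seasonal period of 4.

4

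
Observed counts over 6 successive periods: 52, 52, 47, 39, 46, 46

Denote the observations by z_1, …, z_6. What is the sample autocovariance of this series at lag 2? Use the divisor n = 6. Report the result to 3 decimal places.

-5.333

Mean z̄ = (52 + 52 + 47 + 39 + 46 + 46)/6 = 47.0000
Deviations: 5.0000, 5.0000, 0.0000, -8.0000, -1.0000, -1.0000
Σ_{t=1}^{4}(z_t−z̄)(z_{t+2}−z̄) = -32.0000
γ_2 = -32.0000 / 6 = -5.333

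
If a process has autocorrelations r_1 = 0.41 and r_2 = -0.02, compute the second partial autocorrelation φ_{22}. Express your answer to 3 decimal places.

-0.226

φ_{22} = (r_2 − r_1²) / (1 − r_1²)
r_1² = (0.41)² = 0.1681
Numerator = -0.02 − 0.1681 = -0.1881; denominator = 1 − 0.1681 = 0.8319
φ_{22} = -0.1881 / 0.8319 = -0.226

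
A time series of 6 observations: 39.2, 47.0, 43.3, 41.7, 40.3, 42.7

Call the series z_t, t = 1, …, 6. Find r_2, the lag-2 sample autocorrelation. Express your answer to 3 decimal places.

-0.220

Mean z̄ = (39.2 + 47.0 + 43.3 + 41.7 + 40.3 + 42.7)/6 = 42.3667
Deviations from mean: -3.1667, 4.6333, 0.9333, -0.6667, -2.0667, 0.3333
Numerator Σ_{t=1}^{4}(z_t−z̄)(z_{t+2}−z̄) = -8.1956
Denominator Σ(z_t−z̄)² = 37.1933
r_2 = -8.1956 / 37.1933 = -0.220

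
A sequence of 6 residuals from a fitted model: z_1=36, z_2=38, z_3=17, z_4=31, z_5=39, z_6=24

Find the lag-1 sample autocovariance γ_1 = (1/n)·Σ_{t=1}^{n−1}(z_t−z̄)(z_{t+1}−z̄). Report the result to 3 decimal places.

-19.810

Mean z̄ = (36 + 38 + 17 + 31 + 39 + 24)/6 = 30.8333
Σ_{t=1}^{5}(z_t−z̄)(z_{t+1}−z̄) = -118.8611
γ_1 = -118.8611 / 6 = -19.810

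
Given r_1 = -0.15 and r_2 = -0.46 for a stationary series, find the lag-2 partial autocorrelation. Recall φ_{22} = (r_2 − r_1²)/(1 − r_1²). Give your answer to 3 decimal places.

-0.494

φ_{22} = (r_2 − r_1²) / (1 − r_1²)
r_1² = (-0.15)² = 0.0225
Numerator = -0.46 − 0.0225 = -0.4825; denominator = 1 − 0.0225 = 0.9775
φ_{22} = -0.4825 / 0.9775 = -0.494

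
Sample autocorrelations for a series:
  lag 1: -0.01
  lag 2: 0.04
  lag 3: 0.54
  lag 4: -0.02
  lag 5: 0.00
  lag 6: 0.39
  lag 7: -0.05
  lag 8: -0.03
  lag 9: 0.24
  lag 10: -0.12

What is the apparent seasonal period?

The largest autocorrelation is r_3 = 0.54, with weaker echoes at lags 6 (0.39) and 9 (0.24); the remaining lags stay at or below 0.04.
The dominant spike at lag 3 indicates a seasonal period of 3.

3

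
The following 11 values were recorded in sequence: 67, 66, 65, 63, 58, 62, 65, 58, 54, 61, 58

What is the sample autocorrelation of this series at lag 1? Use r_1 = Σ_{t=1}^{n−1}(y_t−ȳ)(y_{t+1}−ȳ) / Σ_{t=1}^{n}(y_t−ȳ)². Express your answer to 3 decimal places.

Mean ȳ = (67 + 66 + 65 + 63 + 58 + 62 + 65 + 58 + 54 + 61 + 58)/11 = 61.5455
Numerator Σ_{t=1}^{10}(y_t−ȳ)(y_{t+1}−ȳ) = 60.0661
Denominator Σ(y_t−ȳ)² = 170.7273
r_1 = 60.0661 / 170.7273 = 0.352

0.352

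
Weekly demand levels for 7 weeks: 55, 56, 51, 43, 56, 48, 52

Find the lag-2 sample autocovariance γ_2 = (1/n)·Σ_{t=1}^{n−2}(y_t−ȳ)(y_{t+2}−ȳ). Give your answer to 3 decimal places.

Mean ȳ = (55 + 56 + 51 + 43 + 56 + 48 + 52)/7 = 51.5714
Σ_{t=1}^{5}(y_t−ȳ)(y_{t+2}−ȳ) = -9.9388
γ_2 = -9.9388 / 7 = -1.420

-1.420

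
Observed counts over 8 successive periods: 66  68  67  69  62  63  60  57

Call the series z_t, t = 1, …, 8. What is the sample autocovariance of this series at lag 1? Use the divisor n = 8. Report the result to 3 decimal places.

7.375

Mean z̄ = (66 + 68 + 67 + 69 + 62 + 63 + 60 + 57)/8 = 64.0000
Σ_{t=1}^{7}(z_t−z̄)(z_{t+1}−z̄) = 59.0000
γ_1 = 59.0000 / 8 = 7.375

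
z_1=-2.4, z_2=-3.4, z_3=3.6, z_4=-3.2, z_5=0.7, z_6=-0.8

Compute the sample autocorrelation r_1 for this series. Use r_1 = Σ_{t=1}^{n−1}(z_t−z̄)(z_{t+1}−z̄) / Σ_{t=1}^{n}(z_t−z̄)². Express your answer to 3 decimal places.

-0.583

Mean z̄ = (-2.4 − 3.4 + 3.6 − 3.2 + 0.7 − 0.8)/6 = -0.9167
Deviations from mean: -1.4833, -2.4833, 4.5167, -2.2833, 1.6167, 0.1167
Numerator Σ_{t=1}^{5}(z_t−z̄)(z_{t+1}−z̄) = -21.3486
Denominator Σ(z_t−z̄)² = 36.6083
r_1 = -21.3486 / 36.6083 = -0.583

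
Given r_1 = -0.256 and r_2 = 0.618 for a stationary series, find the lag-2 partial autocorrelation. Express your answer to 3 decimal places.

0.591

φ_{22} = (r_2 − r_1²) / (1 − r_1²)
r_1² = (-0.256)² = 0.065536
Numerator = 0.618 − 0.0655 = 0.5525; denominator = 1 − 0.0655 = 0.9345
φ_{22} = 0.5525 / 0.9345 = 0.591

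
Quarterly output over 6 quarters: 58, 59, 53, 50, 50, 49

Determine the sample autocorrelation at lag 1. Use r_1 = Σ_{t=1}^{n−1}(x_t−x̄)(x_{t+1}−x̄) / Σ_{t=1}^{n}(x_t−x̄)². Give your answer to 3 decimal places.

Mean x̄ = (58 + 59 + 53 + 50 + 50 + 49)/6 = 53.1667
Σ(x_t−x̄)(x_{t+1}−x̄) = (28.1944) + (-0.9722) + (0.5278) + (10.0278) + (13.1944) = 50.9722
Denominator Σ(x_t−x̄)² = 94.8333
r_1 = 50.9722 / 94.8333 = 0.537

0.537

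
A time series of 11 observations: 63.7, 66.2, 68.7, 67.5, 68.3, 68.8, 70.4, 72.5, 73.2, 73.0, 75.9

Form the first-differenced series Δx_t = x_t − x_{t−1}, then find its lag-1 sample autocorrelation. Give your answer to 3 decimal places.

First differences Δx: 2.5, 2.5, -1.2, 0.8, 0.5, 1.6, 2.1, 0.7, -0.2, 2.9
Mean of differences = 1.2200
Numerator Σ(Δx_t−Δx̄)(Δx_{t+1}−Δx̄) = -2.1844
Denominator Σ(Δx_t−Δx̄)² = 15.8560
r_1(Δx) = -2.1844 / 15.8560 = -0.138

-0.138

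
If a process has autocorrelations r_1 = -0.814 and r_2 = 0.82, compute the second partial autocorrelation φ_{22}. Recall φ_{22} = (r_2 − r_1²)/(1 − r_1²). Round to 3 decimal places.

φ_{22} = (r_2 − r_1²) / (1 − r_1²)
r_1² = (-0.814)² = 0.662596
Numerator = 0.82 − 0.6626 = 0.1574; denominator = 1 − 0.6626 = 0.3374
φ_{22} = 0.1574 / 0.3374 = 0.467

0.467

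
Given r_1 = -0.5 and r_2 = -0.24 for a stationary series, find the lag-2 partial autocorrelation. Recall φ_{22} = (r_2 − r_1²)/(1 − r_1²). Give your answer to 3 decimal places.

φ_{22} = (r_2 − r_1²) / (1 − r_1²)
r_1² = (-0.5)² = 0.25
Numerator = -0.24 − 0.2500 = -0.4900; denominator = 1 − 0.2500 = 0.7500
φ_{22} = -0.4900 / 0.7500 = -0.653

-0.653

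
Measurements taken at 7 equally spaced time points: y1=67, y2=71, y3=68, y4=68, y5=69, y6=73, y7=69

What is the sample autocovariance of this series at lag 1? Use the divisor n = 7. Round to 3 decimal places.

-0.889

Mean ȳ = (67 + 71 + 68 + 68 + 69 + 73 + 69)/7 = 69.2857
Σ_{t=1}^{6}(y_t−ȳ)(y_{t+1}−ȳ) = -6.2245
γ_1 = -6.2245 / 7 = -0.889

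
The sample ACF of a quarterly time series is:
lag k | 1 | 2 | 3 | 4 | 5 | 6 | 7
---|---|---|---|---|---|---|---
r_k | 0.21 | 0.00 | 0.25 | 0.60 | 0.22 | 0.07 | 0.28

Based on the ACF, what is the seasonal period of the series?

The largest autocorrelation is r_4 = 0.60; the remaining lags stay at or below 0.28.
The dominant spike at lag 4 indicates a seasonal period of 4.

4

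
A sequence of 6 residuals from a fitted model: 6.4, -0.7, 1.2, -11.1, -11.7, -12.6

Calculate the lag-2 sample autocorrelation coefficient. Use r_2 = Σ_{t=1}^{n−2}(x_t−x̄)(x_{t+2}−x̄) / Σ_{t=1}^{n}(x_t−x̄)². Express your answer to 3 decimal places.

Mean x̄ = (6.4 − 0.7 + 1.2 − 11.1 − 11.7 − 12.6)/6 = -4.7500
Numerator Σ_{t=1}^{4}(x_t−x̄)(x_{t+2}−x̄) = 49.1200
Denominator Σ(x_t−x̄)² = 326.3750
r_2 = 49.1200 / 326.3750 = 0.151

0.151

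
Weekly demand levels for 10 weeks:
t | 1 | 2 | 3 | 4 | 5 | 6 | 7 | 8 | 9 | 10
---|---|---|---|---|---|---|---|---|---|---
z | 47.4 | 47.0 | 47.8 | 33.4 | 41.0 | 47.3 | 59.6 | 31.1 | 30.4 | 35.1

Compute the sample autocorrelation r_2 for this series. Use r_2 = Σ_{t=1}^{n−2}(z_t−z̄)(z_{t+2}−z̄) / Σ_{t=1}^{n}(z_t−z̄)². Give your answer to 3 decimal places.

Mean z̄ = (47.4 + 47.0 + 47.8 + 33.4 + 41.0 + 47.3 + 59.6 + 31.1 + 30.4 + 35.1)/10 = 42.0100
Numerator Σ_{t=1}^{8}(z_t−z̄)(z_{t+2}−z̄) = -267.4622
Denominator Σ(z_t−z̄)² = 801.5890
r_2 = -267.4622 / 801.5890 = -0.334

-0.334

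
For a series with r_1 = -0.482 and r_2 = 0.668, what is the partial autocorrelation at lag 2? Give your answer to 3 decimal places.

φ_{22} = (r_2 − r_1²) / (1 − r_1²)
r_1² = (-0.482)² = 0.232324
Numerator = 0.668 − 0.2323 = 0.4357; denominator = 1 − 0.2323 = 0.7677
φ_{22} = 0.4357 / 0.7677 = 0.568

0.568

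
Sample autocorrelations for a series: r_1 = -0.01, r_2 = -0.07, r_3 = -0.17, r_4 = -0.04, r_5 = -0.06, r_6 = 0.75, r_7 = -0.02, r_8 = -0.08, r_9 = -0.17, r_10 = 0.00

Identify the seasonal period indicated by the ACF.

The largest autocorrelation is r_6 = 0.75; the remaining lags stay at or below 0.00.
The dominant spike at lag 6 indicates a seasonal period of 6.

6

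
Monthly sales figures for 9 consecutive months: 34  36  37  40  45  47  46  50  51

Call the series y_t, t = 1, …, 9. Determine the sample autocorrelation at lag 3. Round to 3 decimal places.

Mean ȳ = (34 + 36 + 37 + 40 + 45 + 47 + 46 + 50 + 51)/9 = 42.8889
Σ(y_t−ȳ)(y_{t+3}−ȳ) = (25.6790) + (-14.5432) + (-24.2099) + (-8.9877) + (15.0123) + (33.3457) = 26.2963
Denominator Σ(y_t−ȳ)² = 316.8889
r_3 = 26.2963 / 316.8889 = 0.083

0.083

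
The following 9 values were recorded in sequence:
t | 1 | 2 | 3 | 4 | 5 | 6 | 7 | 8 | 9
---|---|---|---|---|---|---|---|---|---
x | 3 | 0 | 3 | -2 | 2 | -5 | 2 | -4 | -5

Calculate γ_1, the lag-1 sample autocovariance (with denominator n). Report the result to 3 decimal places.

Mean x̄ = (3 + 0 + 3 − 2 + 2 − 5 + 2 − 4 − 5)/9 = -0.6667
Σ_{t=1}^{8}(x_t−x̄)(x_{t+1}−x̄) = -21.1111
γ_1 = -21.1111 / 9 = -2.346

-2.346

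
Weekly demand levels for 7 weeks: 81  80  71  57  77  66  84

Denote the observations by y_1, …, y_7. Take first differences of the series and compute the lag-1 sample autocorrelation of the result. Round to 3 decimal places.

-0.496

First differences Δy: -1, -9, -14, 20, -11, 18
Mean of differences = 0.5000
Numerator Σ(Δy_t−Δȳ)(Δy_{t+1}−Δȳ) = -556.2500
Denominator Σ(Δy_t−Δȳ)² = 1121.5000
r_1(Δy) = -556.2500 / 1121.5000 = -0.496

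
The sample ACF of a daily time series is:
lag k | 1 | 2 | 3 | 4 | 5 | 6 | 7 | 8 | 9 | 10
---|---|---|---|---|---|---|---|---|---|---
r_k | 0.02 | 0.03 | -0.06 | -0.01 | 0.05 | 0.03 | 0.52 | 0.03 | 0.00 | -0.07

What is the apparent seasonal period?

The largest autocorrelation is r_7 = 0.52; the remaining lags stay at or below 0.05.
The dominant spike at lag 7 indicates a seasonal period of 7.

7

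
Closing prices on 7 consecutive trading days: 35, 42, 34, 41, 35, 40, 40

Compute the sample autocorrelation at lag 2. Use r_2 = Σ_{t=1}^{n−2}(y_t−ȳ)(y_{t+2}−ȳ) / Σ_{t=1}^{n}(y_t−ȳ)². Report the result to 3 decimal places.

0.546

Mean ȳ = (35 + 42 + 34 + 41 + 35 + 40 + 40)/7 = 38.1429
Deviations from mean: -3.1429, 3.8571, -4.1429, 2.8571, -3.1429, 1.8571, 1.8571
Σ(y_t−ȳ)(y_{t+2}−ȳ) = (13.0204) + (11.0204) + (13.0204) + (5.3061) + (-5.8367) = 36.5306
Denominator Σ(y_t−ȳ)² = 66.8571
r_2 = 36.5306 / 66.8571 = 0.546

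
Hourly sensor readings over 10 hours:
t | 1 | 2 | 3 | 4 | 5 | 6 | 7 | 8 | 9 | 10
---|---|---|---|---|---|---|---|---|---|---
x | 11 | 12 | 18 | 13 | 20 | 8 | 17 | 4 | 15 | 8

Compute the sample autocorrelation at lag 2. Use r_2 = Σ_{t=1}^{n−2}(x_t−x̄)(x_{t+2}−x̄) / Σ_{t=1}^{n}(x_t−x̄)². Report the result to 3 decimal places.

0.663

Mean x̄ = (11 + 12 + 18 + 13 + 20 + 8 + 17 + 4 + 15 + 8)/10 = 12.6000
Numerator Σ_{t=1}^{8}(x_t−x̄)(x_{t+2}−x̄) = 151.4800
Denominator Σ(x_t−x̄)² = 228.4000
r_2 = 151.4800 / 228.4000 = 0.663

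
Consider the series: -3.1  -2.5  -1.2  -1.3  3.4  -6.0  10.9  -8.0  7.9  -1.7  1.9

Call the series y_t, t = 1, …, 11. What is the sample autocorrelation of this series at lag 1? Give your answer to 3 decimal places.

-0.770

Mean ȳ = (-3.1 − 2.5 − 1.2 − 1.3 + 3.4 − 6.0 + 10.9 − 8.0 + 7.9 − 1.7 + 1.9)/11 = 0.0273
Numerator Σ_{t=1}^{10}(y_t−ȳ)(y_{t+1}−ȳ) = -245.0117
Denominator Σ(y_t−ȳ)² = 318.2618
r_1 = -245.0117 / 318.2618 = -0.770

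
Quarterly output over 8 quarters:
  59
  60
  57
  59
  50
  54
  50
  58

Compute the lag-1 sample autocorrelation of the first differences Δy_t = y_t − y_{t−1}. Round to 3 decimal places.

First differences Δy: 1, -3, 2, -9, 4, -4, 8
Mean of differences = -0.1429
Numerator Σ(Δy_t−Δȳ)(Δy_{t+1}−Δȳ) = -112.4490
Denominator Σ(Δy_t−Δȳ)² = 190.8571
r_1(Δy) = -112.4490 / 190.8571 = -0.589

-0.589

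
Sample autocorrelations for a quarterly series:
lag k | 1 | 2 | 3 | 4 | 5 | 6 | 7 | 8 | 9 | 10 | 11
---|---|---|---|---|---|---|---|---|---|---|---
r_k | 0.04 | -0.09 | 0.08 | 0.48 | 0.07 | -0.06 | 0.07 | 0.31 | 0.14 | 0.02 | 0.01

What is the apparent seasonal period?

The largest autocorrelation is r_4 = 0.48, with a weaker echo at lag 8 (0.31); the remaining lags stay at or below 0.14.
The dominant spike at lag 4 indicates a seasonal period of 4.

4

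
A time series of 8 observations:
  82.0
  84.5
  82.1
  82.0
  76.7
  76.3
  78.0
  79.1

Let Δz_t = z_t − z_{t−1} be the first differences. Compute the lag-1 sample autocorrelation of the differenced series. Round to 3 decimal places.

First differences Δz: 2.5, -2.4, -0.1, -5.3, -0.4, 1.7, 1.1
Mean of differences = -0.4143
Numerator Σ(Δz_t−Δz̄)(Δz_{t+1}−Δz̄) = -4.7845
Denominator Σ(Δz_t−Δz̄)² = 43.1686
r_1(Δz) = -4.7845 / 43.1686 = -0.111

-0.111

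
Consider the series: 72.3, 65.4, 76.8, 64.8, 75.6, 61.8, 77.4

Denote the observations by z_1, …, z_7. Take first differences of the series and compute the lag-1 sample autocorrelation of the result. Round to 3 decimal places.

-0.815

First differences Δz: -6.9, 11.4, -12.0, 10.8, -13.8, 15.6
Mean of differences = 0.8500
Numerator Σ(Δz_t−Δz̄)(Δz_{t+1}−Δz̄) = -707.0425
Denominator Σ(Δz_t−Δz̄)² = 867.6750
r_1(Δz) = -707.0425 / 867.6750 = -0.815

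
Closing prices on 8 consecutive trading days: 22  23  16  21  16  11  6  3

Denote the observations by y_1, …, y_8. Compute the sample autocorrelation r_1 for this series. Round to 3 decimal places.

0.553

Mean ȳ = (22 + 23 + 16 + 21 + 16 + 11 + 6 + 3)/8 = 14.7500
Deviations from mean: 7.2500, 8.2500, 1.2500, 6.2500, 1.2500, -3.7500, -8.7500, -11.7500
Σ(y_t−ȳ)(y_{t+1}−ȳ) = (59.8125) + (10.3125) + (7.8125) + (7.8125) + (-4.6875) + (32.8125) + (102.8125) = 216.6875
Denominator Σ(y_t−ȳ)² = 391.5000
r_1 = 216.6875 / 391.5000 = 0.553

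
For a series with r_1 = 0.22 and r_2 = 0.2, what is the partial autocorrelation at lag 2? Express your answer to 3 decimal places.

0.159

φ_{22} = (r_2 − r_1²) / (1 − r_1²)
r_1² = (0.22)² = 0.0484
Numerator = 0.2 − 0.0484 = 0.1516; denominator = 1 − 0.0484 = 0.9516
φ_{22} = 0.1516 / 0.9516 = 0.159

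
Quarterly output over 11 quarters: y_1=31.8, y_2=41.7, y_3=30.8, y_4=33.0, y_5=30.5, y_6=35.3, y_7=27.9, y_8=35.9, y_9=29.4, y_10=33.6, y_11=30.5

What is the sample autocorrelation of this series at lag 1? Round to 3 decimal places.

-0.516

Mean ȳ = (31.8 + 41.7 + 30.8 + 33.0 + 30.5 + 35.3 + 27.9 + 35.9 + 29.4 + 33.6 + 30.5)/11 = 32.7636
Numerator Σ_{t=1}^{10}(y_t−ȳ)(y_{t+1}−ȳ) = -75.7459
Denominator Σ(y_t−ȳ)² = 146.8855
r_1 = -75.7459 / 146.8855 = -0.516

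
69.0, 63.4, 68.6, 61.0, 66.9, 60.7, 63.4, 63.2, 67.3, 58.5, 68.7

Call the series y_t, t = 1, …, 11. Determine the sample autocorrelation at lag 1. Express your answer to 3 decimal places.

Mean ȳ = (69.0 + 63.4 + 68.6 + 61.0 + 66.9 + 60.7 + 63.4 + 63.2 + 67.3 + 58.5 + 68.7)/11 = 64.6091
Numerator Σ_{t=1}^{10}(y_t−ȳ)(y_{t+1}−ȳ) = -80.5537
Denominator Σ(y_t−ȳ)² = 134.9691
r_1 = -80.5537 / 134.9691 = -0.597

-0.597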